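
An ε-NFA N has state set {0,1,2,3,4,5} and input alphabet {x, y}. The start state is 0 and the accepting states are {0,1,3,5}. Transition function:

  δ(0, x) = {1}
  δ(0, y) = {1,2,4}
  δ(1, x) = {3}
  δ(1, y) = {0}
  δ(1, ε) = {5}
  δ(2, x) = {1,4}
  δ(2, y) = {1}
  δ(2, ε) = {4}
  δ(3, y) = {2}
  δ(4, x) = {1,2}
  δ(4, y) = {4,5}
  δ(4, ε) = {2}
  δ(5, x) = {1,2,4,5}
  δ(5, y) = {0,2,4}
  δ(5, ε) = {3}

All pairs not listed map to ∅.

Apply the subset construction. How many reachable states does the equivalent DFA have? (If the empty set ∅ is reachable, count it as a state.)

Start state of the DFA: {0} (ε-closure of the NFA start).
{0} --x--> {1,3,5}  [new]
{0} --y--> {1,2,3,4,5}  [new]
{1,3,5} --x--> {1,2,3,4,5}  [seen]
{1,3,5} --y--> {0,2,4}  [new]
{1,2,3,4,5} --x--> {1,2,3,4,5}  [seen]
{1,2,3,4,5} --y--> {0,1,2,3,4,5}  [new]
{0,2,4} --x--> {1,2,3,4,5}  [seen]
{0,2,4} --y--> {1,2,3,4,5}  [seen]
{0,1,2,3,4,5} --x--> {1,2,3,4,5}  [seen]
{0,1,2,3,4,5} --y--> {0,1,2,3,4,5}  [seen]
Reachable DFA states: {0}, {1,3,5}, {1,2,3,4,5}, {0,2,4}, {0,1,2,3,4,5}.

5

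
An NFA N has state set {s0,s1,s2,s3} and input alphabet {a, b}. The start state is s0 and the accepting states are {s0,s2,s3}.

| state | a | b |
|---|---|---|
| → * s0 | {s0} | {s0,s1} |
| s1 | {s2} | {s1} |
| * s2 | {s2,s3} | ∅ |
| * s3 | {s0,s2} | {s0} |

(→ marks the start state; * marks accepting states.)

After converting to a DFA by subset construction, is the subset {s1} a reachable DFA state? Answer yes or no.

Start state of the DFA: {s0}.
{s0} --a--> {s0}  [seen]
{s0} --b--> {s0,s1}  [new]
{s0,s1} --a--> {s0,s2}  [new]
{s0,s1} --b--> {s0,s1}  [seen]
{s0,s2} --a--> {s0,s2,s3}  [new]
{s0,s2} --b--> {s0,s1}  [seen]
{s0,s2,s3} --a--> {s0,s2,s3}  [seen]
{s0,s2,s3} --b--> {s0,s1}  [seen]
Reachable DFA states: {s0}, {s0,s1}, {s0,s2}, {s0,s2,s3}.
{s1} is not among them.

no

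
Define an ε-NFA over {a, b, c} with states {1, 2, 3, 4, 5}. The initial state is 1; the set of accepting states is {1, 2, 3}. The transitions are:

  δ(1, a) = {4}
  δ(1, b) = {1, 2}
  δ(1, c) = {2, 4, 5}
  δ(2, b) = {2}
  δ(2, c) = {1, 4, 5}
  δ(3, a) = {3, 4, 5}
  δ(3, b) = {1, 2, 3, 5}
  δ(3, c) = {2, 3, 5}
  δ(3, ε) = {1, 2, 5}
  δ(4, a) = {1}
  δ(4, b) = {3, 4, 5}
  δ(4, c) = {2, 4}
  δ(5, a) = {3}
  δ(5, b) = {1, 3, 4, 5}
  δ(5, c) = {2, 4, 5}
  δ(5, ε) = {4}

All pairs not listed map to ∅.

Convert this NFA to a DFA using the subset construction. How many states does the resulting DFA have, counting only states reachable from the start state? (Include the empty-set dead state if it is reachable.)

7

Start state of the DFA: {1} (ε-closure of the NFA start).
{1} --a--> {4}  [new]
{1} --b--> {1, 2}  [new]
{1} --c--> {2, 4, 5}  [new]
{4} --a--> {1}  [seen]
{4} --b--> {1, 2, 3, 4, 5}  [new]
{4} --c--> {2, 4}  [new]
{1, 2} --a--> {4}  [seen]
{1, 2} --b--> {1, 2}  [seen]
{1, 2} --c--> {1, 2, 4, 5}  [new]
{2, 4, 5} --a--> {1, 2, 3, 4, 5}  [seen]
{2, 4, 5} --b--> {1, 2, 3, 4, 5}  [seen]
{2, 4, 5} --c--> {1, 2, 4, 5}  [seen]
{1, 2, 3, 4, 5} --a--> {1, 2, 3, 4, 5}  [seen]
{1, 2, 3, 4, 5} --b--> {1, 2, 3, 4, 5}  [seen]
{1, 2, 3, 4, 5} --c--> {1, 2, 3, 4, 5}  [seen]
{2, 4} --a--> {1}  [seen]
{2, 4} --b--> {1, 2, 3, 4, 5}  [seen]
{2, 4} --c--> {1, 2, 4, 5}  [seen]
{1, 2, 4, 5} --a--> {1, 2, 3, 4, 5}  [seen]
{1, 2, 4, 5} --b--> {1, 2, 3, 4, 5}  [seen]
{1, 2, 4, 5} --c--> {1, 2, 4, 5}  [seen]
Reachable DFA states: {1}, {4}, {1, 2}, {2, 4, 5}, {1, 2, 3, 4, 5}, {2, 4}, {1, 2, 4, 5}.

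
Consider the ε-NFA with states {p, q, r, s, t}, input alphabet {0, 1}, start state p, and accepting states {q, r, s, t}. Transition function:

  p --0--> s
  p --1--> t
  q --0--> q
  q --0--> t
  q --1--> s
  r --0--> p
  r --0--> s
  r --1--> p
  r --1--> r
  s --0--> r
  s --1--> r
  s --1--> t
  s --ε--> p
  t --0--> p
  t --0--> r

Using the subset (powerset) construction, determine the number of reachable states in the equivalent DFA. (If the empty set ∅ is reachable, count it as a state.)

8

Start state of the DFA: {p} (ε-closure of the NFA start).
{p} --0--> {p, s}  [new]
{p} --1--> {t}  [new]
{p, s} --0--> {p, r, s}  [new]
{p, s} --1--> {r, t}  [new]
{t} --0--> {p, r}  [new]
{t} --1--> ∅  [new]
{p, r, s} --0--> {p, r, s}  [seen]
{p, r, s} --1--> {p, r, t}  [new]
{r, t} --0--> {p, r, s}  [seen]
{r, t} --1--> {p, r}  [seen]
{p, r} --0--> {p, s}  [seen]
{p, r} --1--> {p, r, t}  [seen]
∅ --0--> ∅  [seen]
∅ --1--> ∅  [seen]
{p, r, t} --0--> {p, r, s}  [seen]
{p, r, t} --1--> {p, r, t}  [seen]
Reachable DFA states: {p}, {p, s}, {t}, {p, r, s}, {r, t}, {p, r}, ∅, {p, r, t}.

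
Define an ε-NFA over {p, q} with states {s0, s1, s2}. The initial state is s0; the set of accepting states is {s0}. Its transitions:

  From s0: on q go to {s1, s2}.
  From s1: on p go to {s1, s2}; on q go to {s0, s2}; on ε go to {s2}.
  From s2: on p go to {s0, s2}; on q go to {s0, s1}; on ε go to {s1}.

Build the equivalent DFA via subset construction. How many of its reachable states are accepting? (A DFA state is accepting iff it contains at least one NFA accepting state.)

Start state of the DFA: {s0} (ε-closure of the NFA start).
{s0} --p--> ∅  [new]
{s0} --q--> {s1, s2}  [new]
∅ --p--> ∅  [seen]
∅ --q--> ∅  [seen]
{s1, s2} --p--> {s0, s1, s2}  [new]
{s1, s2} --q--> {s0, s1, s2}  [seen]
{s0, s1, s2} --p--> {s0, s1, s2}  [seen]
{s0, s1, s2} --q--> {s0, s1, s2}  [seen]
Reachable DFA states: {s0}, ∅, {s1, s2}, {s0, s1, s2}.
Accepting DFA states (contain an NFA accepting state): {s0}, {s0, s1, s2}.

2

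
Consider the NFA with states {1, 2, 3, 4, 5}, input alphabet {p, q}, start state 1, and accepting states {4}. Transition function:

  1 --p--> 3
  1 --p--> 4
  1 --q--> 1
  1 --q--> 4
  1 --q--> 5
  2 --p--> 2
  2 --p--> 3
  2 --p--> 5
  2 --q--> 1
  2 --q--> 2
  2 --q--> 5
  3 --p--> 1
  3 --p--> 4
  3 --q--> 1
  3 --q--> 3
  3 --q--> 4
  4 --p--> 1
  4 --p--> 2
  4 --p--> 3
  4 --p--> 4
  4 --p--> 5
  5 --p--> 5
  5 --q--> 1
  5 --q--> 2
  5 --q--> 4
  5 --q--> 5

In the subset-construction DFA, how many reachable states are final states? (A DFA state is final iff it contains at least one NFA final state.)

Start state of the DFA: {1}.
{1} --p--> {3, 4}  [new]
{1} --q--> {1, 4, 5}  [new]
{3, 4} --p--> {1, 2, 3, 4, 5}  [new]
{3, 4} --q--> {1, 3, 4}  [new]
{1, 4, 5} --p--> {1, 2, 3, 4, 5}  [seen]
{1, 4, 5} --q--> {1, 2, 4, 5}  [new]
{1, 2, 3, 4, 5} --p--> {1, 2, 3, 4, 5}  [seen]
{1, 2, 3, 4, 5} --q--> {1, 2, 3, 4, 5}  [seen]
{1, 3, 4} --p--> {1, 2, 3, 4, 5}  [seen]
{1, 3, 4} --q--> {1, 3, 4, 5}  [new]
{1, 2, 4, 5} --p--> {1, 2, 3, 4, 5}  [seen]
{1, 2, 4, 5} --q--> {1, 2, 4, 5}  [seen]
{1, 3, 4, 5} --p--> {1, 2, 3, 4, 5}  [seen]
{1, 3, 4, 5} --q--> {1, 2, 3, 4, 5}  [seen]
Reachable DFA states: {1}, {3, 4}, {1, 4, 5}, {1, 2, 3, 4, 5}, {1, 3, 4}, {1, 2, 4, 5}, {1, 3, 4, 5}.
Accepting DFA states (contain an NFA accepting state): {3, 4}, {1, 4, 5}, {1, 2, 3, 4, 5}, {1, 3, 4}, {1, 2, 4, 5}, {1, 3, 4, 5}.

6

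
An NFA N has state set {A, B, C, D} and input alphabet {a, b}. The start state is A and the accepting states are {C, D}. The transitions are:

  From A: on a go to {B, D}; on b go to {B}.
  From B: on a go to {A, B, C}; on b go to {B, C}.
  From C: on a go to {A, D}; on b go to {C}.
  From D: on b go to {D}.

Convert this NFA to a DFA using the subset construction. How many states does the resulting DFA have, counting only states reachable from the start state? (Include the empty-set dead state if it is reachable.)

Start state of the DFA: {A}.
{A} --a--> {B, D}  [new]
{A} --b--> {B}  [new]
{B, D} --a--> {A, B, C}  [new]
{B, D} --b--> {B, C, D}  [new]
{B} --a--> {A, B, C}  [seen]
{B} --b--> {B, C}  [new]
{A, B, C} --a--> {A, B, C, D}  [new]
{A, B, C} --b--> {B, C}  [seen]
{B, C, D} --a--> {A, B, C, D}  [seen]
{B, C, D} --b--> {B, C, D}  [seen]
{B, C} --a--> {A, B, C, D}  [seen]
{B, C} --b--> {B, C}  [seen]
{A, B, C, D} --a--> {A, B, C, D}  [seen]
{A, B, C, D} --b--> {B, C, D}  [seen]
Reachable DFA states: {A}, {B, D}, {B}, {A, B, C}, {B, C, D}, {B, C}, {A, B, C, D}.

7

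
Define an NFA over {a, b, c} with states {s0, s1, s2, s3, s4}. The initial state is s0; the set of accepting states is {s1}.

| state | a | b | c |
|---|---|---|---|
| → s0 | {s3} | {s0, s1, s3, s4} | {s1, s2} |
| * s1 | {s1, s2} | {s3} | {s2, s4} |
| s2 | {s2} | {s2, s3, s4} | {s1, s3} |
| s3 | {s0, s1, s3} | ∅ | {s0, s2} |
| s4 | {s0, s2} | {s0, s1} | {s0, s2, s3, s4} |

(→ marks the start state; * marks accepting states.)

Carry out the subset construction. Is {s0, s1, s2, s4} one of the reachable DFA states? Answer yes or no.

Start state of the DFA: {s0}.
{s0} --a--> {s3}  [new]
{s0} --b--> {s0, s1, s3, s4}  [new]
{s0} --c--> {s1, s2}  [new]
{s3} --a--> {s0, s1, s3}  [new]
{s3} --b--> ∅  [new]
{s3} --c--> {s0, s2}  [new]
{s0, s1, s3, s4} --a--> {s0, s1, s2, s3}  [new]
{s0, s1, s3, s4} --b--> {s0, s1, s3, s4}  [seen]
{s0, s1, s3, s4} --c--> {s0, s1, s2, s3, s4}  [new]
{s1, s2} --a--> {s1, s2}  [seen]
{s1, s2} --b--> {s2, s3, s4}  [new]
{s1, s2} --c--> {s1, s2, s3, s4}  [new]
{s0, s1, s3} --a--> {s0, s1, s2, s3}  [seen]
{s0, s1, s3} --b--> {s0, s1, s3, s4}  [seen]
{s0, s1, s3} --c--> {s0, s1, s2, s4}  [new]
∅ --a--> ∅  [seen]
∅ --b--> ∅  [seen]
∅ --c--> ∅  [seen]
{s0, s2} --a--> {s2, s3}  [new]
{s0, s2} --b--> {s0, s1, s2, s3, s4}  [seen]
{s0, s2} --c--> {s1, s2, s3}  [new]
{s0, s1, s2, s3} --a--> {s0, s1, s2, s3}  [seen]
{s0, s1, s2, s3} --b--> {s0, s1, s2, s3, s4}  [seen]
{s0, s1, s2, s3} --c--> {s0, s1, s2, s3, s4}  [seen]
{s0, s1, s2, s3, s4} --a--> {s0, s1, s2, s3}  [seen]
{s0, s1, s2, s3, s4} --b--> {s0, s1, s2, s3, s4}  [seen]
{s0, s1, s2, s3, s4} --c--> {s0, s1, s2, s3, s4}  [seen]
{s2, s3, s4} --a--> {s0, s1, s2, s3}  [seen]
{s2, s3, s4} --b--> {s0, s1, s2, s3, s4}  [seen]
{s2, s3, s4} --c--> {s0, s1, s2, s3, s4}  [seen]
{s1, s2, s3, s4} --a--> {s0, s1, s2, s3}  [seen]
{s1, s2, s3, s4} --b--> {s0, s1, s2, s3, s4}  [seen]
{s1, s2, s3, s4} --c--> {s0, s1, s2, s3, s4}  [seen]
{s0, s1, s2, s4} --a--> {s0, s1, s2, s3}  [seen]
{s0, s1, s2, s4} --b--> {s0, s1, s2, s3, s4}  [seen]
{s0, s1, s2, s4} --c--> {s0, s1, s2, s3, s4}  [seen]
{s2, s3} --a--> {s0, s1, s2, s3}  [seen]
{s2, s3} --b--> {s2, s3, s4}  [seen]
{s2, s3} --c--> {s0, s1, s2, s3}  [seen]
{s1, s2, s3} --a--> {s0, s1, s2, s3}  [seen]
{s1, s2, s3} --b--> {s2, s3, s4}  [seen]
{s1, s2, s3} --c--> {s0, s1, s2, s3, s4}  [seen]
Reachable DFA states: {s0}, {s3}, {s0, s1, s3, s4}, {s1, s2}, {s0, s1, s3}, ∅, {s0, s2}, {s0, s1, s2, s3}, {s0, s1, s2, s3, s4}, {s2, s3, s4}, {s1, s2, s3, s4}, {s0, s1, s2, s4}, {s2, s3}, {s1, s2, s3}.
{s0, s1, s2, s4} is among them.

yes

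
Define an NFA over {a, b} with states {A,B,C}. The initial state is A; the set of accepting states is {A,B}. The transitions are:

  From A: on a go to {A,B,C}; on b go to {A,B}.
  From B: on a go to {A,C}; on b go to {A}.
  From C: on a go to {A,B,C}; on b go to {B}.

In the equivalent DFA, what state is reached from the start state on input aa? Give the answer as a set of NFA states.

{A,B,C}

Start: {A}.
δ(A,a) = {A,B,C}.
Union: {A,B,C}.
After a: {A,B,C}.
δ(A,a) = {A,B,C}; δ(B,a) = {A,C}; δ(C,a) = {A,B,C}.
Union: {A,B,C}.
After a: {A,B,C}.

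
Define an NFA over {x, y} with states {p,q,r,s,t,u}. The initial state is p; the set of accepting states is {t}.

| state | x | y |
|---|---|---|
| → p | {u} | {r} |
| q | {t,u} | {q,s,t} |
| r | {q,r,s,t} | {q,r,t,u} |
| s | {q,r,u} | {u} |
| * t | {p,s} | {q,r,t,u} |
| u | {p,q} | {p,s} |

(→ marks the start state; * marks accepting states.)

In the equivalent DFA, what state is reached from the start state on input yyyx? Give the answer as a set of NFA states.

{p,q,r,s,t,u}

Start: {p}.
δ(p,y) = {r}.
Union: {r}.
After y: {r}.
δ(r,y) = {q,r,t,u}.
Union: {q,r,t,u}.
After y: {q,r,t,u}.
δ(q,y) = {q,s,t}; δ(r,y) = {q,r,t,u}; δ(t,y) = {q,r,t,u}; δ(u,y) = {p,s}.
Union: {p,q,r,s,t,u}.
After y: {p,q,r,s,t,u}.
δ(p,x) = {u}; δ(q,x) = {t,u}; δ(r,x) = {q,r,s,t}; δ(s,x) = {q,r,u}; δ(t,x) = {p,s}; δ(u,x) = {p,q}.
Union: {p,q,r,s,t,u}.
After x: {p,q,r,s,t,u}.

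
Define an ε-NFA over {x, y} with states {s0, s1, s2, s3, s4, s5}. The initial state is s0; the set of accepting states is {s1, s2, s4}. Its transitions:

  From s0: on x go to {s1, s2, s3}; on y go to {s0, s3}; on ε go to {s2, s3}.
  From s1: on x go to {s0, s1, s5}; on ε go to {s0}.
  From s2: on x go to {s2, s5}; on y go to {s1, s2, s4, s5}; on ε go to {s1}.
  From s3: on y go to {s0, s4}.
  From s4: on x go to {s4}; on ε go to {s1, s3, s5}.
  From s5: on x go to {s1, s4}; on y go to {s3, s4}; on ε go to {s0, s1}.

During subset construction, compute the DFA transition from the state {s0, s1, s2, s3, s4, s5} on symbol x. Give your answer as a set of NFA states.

δ(s0,x) = {s1, s2, s3}; δ(s1,x) = {s0, s1, s5}; δ(s2,x) = {s2, s5}; δ(s3,x) = ∅; δ(s4,x) = {s4}; δ(s5,x) = {s1, s4}.
Union: {s0, s1, s2, s3, s4, s5}.

{s0, s1, s2, s3, s4, s5}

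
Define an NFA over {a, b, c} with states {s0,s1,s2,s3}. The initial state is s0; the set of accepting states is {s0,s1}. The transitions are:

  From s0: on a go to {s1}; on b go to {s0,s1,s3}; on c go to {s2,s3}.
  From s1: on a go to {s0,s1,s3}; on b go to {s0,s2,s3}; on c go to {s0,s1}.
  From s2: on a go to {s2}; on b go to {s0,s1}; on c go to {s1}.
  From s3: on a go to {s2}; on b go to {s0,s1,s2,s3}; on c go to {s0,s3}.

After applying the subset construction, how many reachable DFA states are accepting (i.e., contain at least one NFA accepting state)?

Start state of the DFA: {s0}.
{s0} --a--> {s1}  [new]
{s0} --b--> {s0,s1,s3}  [new]
{s0} --c--> {s2,s3}  [new]
{s1} --a--> {s0,s1,s3}  [seen]
{s1} --b--> {s0,s2,s3}  [new]
{s1} --c--> {s0,s1}  [new]
{s0,s1,s3} --a--> {s0,s1,s2,s3}  [new]
{s0,s1,s3} --b--> {s0,s1,s2,s3}  [seen]
{s0,s1,s3} --c--> {s0,s1,s2,s3}  [seen]
{s2,s3} --a--> {s2}  [new]
{s2,s3} --b--> {s0,s1,s2,s3}  [seen]
{s2,s3} --c--> {s0,s1,s3}  [seen]
{s0,s2,s3} --a--> {s1,s2}  [new]
{s0,s2,s3} --b--> {s0,s1,s2,s3}  [seen]
{s0,s2,s3} --c--> {s0,s1,s2,s3}  [seen]
{s0,s1} --a--> {s0,s1,s3}  [seen]
{s0,s1} --b--> {s0,s1,s2,s3}  [seen]
{s0,s1} --c--> {s0,s1,s2,s3}  [seen]
{s0,s1,s2,s3} --a--> {s0,s1,s2,s3}  [seen]
{s0,s1,s2,s3} --b--> {s0,s1,s2,s3}  [seen]
{s0,s1,s2,s3} --c--> {s0,s1,s2,s3}  [seen]
{s2} --a--> {s2}  [seen]
{s2} --b--> {s0,s1}  [seen]
{s2} --c--> {s1}  [seen]
{s1,s2} --a--> {s0,s1,s2,s3}  [seen]
{s1,s2} --b--> {s0,s1,s2,s3}  [seen]
{s1,s2} --c--> {s0,s1}  [seen]
Reachable DFA states: {s0}, {s1}, {s0,s1,s3}, {s2,s3}, {s0,s2,s3}, {s0,s1}, {s0,s1,s2,s3}, {s2}, {s1,s2}.
Accepting DFA states (contain an NFA accepting state): {s0}, {s1}, {s0,s1,s3}, {s0,s2,s3}, {s0,s1}, {s0,s1,s2,s3}, {s1,s2}.

7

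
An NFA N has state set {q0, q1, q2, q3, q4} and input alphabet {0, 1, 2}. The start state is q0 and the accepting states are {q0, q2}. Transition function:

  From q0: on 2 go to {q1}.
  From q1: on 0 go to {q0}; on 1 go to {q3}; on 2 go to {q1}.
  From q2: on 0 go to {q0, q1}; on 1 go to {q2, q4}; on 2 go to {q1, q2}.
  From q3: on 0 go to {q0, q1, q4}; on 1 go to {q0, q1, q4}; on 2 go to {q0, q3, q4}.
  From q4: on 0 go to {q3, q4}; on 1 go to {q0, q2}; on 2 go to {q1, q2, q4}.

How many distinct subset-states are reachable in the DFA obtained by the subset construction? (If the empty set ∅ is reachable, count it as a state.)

Start state of the DFA: {q0}.
{q0} --0--> ∅  [new]
{q0} --1--> ∅  [seen]
{q0} --2--> {q1}  [new]
∅ --0--> ∅  [seen]
∅ --1--> ∅  [seen]
∅ --2--> ∅  [seen]
{q1} --0--> {q0}  [seen]
{q1} --1--> {q3}  [new]
{q1} --2--> {q1}  [seen]
{q3} --0--> {q0, q1, q4}  [new]
{q3} --1--> {q0, q1, q4}  [seen]
{q3} --2--> {q0, q3, q4}  [new]
{q0, q1, q4} --0--> {q0, q3, q4}  [seen]
{q0, q1, q4} --1--> {q0, q2, q3}  [new]
{q0, q1, q4} --2--> {q1, q2, q4}  [new]
{q0, q3, q4} --0--> {q0, q1, q3, q4}  [new]
{q0, q3, q4} --1--> {q0, q1, q2, q4}  [new]
{q0, q3, q4} --2--> {q0, q1, q2, q3, q4}  [new]
{q0, q2, q3} --0--> {q0, q1, q4}  [seen]
{q0, q2, q3} --1--> {q0, q1, q2, q4}  [seen]
{q0, q2, q3} --2--> {q0, q1, q2, q3, q4}  [seen]
{q1, q2, q4} --0--> {q0, q1, q3, q4}  [seen]
{q1, q2, q4} --1--> {q0, q2, q3, q4}  [new]
{q1, q2, q4} --2--> {q1, q2, q4}  [seen]
{q0, q1, q3, q4} --0--> {q0, q1, q3, q4}  [seen]
{q0, q1, q3, q4} --1--> {q0, q1, q2, q3, q4}  [seen]
{q0, q1, q3, q4} --2--> {q0, q1, q2, q3, q4}  [seen]
{q0, q1, q2, q4} --0--> {q0, q1, q3, q4}  [seen]
{q0, q1, q2, q4} --1--> {q0, q2, q3, q4}  [seen]
{q0, q1, q2, q4} --2--> {q1, q2, q4}  [seen]
{q0, q1, q2, q3, q4} --0--> {q0, q1, q3, q4}  [seen]
{q0, q1, q2, q3, q4} --1--> {q0, q1, q2, q3, q4}  [seen]
{q0, q1, q2, q3, q4} --2--> {q0, q1, q2, q3, q4}  [seen]
{q0, q2, q3, q4} --0--> {q0, q1, q3, q4}  [seen]
{q0, q2, q3, q4} --1--> {q0, q1, q2, q4}  [seen]
{q0, q2, q3, q4} --2--> {q0, q1, q2, q3, q4}  [seen]
Reachable DFA states: {q0}, ∅, {q1}, {q3}, {q0, q1, q4}, {q0, q3, q4}, {q0, q2, q3}, {q1, q2, q4}, {q0, q1, q3, q4}, {q0, q1, q2, q4}, {q0, q1, q2, q3, q4}, {q0, q2, q3, q4}.

12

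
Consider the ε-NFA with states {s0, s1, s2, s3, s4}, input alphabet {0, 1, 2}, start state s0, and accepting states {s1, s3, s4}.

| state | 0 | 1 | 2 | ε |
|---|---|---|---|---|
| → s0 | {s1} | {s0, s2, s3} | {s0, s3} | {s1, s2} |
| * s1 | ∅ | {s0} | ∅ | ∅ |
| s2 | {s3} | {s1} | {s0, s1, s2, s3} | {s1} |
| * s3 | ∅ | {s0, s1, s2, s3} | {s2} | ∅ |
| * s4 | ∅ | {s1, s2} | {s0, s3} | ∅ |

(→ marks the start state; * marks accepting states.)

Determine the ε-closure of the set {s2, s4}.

{s1, s2, s4}

Begin with {s2, s4}.
s2 →ε {s1}; add s1.
ε-closure = {s1, s2, s4}.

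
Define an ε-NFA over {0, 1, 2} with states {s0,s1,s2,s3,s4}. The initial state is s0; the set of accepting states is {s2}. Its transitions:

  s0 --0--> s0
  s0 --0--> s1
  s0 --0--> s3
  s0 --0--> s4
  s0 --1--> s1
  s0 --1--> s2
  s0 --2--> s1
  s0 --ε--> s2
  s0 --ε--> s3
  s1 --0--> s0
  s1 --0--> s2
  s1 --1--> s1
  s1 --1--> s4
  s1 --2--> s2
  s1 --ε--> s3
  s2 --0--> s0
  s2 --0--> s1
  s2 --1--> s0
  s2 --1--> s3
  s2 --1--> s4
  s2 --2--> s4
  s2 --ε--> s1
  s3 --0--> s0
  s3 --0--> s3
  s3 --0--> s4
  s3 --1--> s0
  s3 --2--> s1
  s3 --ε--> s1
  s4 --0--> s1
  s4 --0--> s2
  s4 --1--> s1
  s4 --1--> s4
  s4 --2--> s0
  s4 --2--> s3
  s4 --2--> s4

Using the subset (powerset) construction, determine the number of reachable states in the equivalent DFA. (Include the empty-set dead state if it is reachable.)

Start state of the DFA: {s0,s1,s2,s3} (ε-closure of the NFA start).
{s0,s1,s2,s3} --0--> {s0,s1,s2,s3,s4}  [new]
{s0,s1,s2,s3} --1--> {s0,s1,s2,s3,s4}  [seen]
{s0,s1,s2,s3} --2--> {s1,s2,s3,s4}  [new]
{s0,s1,s2,s3,s4} --0--> {s0,s1,s2,s3,s4}  [seen]
{s0,s1,s2,s3,s4} --1--> {s0,s1,s2,s3,s4}  [seen]
{s0,s1,s2,s3,s4} --2--> {s0,s1,s2,s3,s4}  [seen]
{s1,s2,s3,s4} --0--> {s0,s1,s2,s3,s4}  [seen]
{s1,s2,s3,s4} --1--> {s0,s1,s2,s3,s4}  [seen]
{s1,s2,s3,s4} --2--> {s0,s1,s2,s3,s4}  [seen]
Reachable DFA states: {s0,s1,s2,s3}, {s0,s1,s2,s3,s4}, {s1,s2,s3,s4}.

3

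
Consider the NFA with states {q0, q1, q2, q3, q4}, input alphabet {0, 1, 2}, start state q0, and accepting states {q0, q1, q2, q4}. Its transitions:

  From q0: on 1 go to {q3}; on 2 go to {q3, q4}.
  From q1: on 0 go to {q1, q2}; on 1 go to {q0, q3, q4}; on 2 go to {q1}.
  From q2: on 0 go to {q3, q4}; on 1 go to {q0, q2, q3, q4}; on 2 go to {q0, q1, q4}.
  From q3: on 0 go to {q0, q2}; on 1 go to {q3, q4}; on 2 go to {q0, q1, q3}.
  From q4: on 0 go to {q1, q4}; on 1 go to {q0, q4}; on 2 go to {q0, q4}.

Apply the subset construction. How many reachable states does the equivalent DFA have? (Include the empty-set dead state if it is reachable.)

Start state of the DFA: {q0}.
{q0} --0--> ∅  [new]
{q0} --1--> {q3}  [new]
{q0} --2--> {q3, q4}  [new]
∅ --0--> ∅  [seen]
∅ --1--> ∅  [seen]
∅ --2--> ∅  [seen]
{q3} --0--> {q0, q2}  [new]
{q3} --1--> {q3, q4}  [seen]
{q3} --2--> {q0, q1, q3}  [new]
{q3, q4} --0--> {q0, q1, q2, q4}  [new]
{q3, q4} --1--> {q0, q3, q4}  [new]
{q3, q4} --2--> {q0, q1, q3, q4}  [new]
{q0, q2} --0--> {q3, q4}  [seen]
{q0, q2} --1--> {q0, q2, q3, q4}  [new]
{q0, q2} --2--> {q0, q1, q3, q4}  [seen]
{q0, q1, q3} --0--> {q0, q1, q2}  [new]
{q0, q1, q3} --1--> {q0, q3, q4}  [seen]
{q0, q1, q3} --2--> {q0, q1, q3, q4}  [seen]
{q0, q1, q2, q4} --0--> {q1, q2, q3, q4}  [new]
{q0, q1, q2, q4} --1--> {q0, q2, q3, q4}  [seen]
{q0, q1, q2, q4} --2--> {q0, q1, q3, q4}  [seen]
{q0, q3, q4} --0--> {q0, q1, q2, q4}  [seen]
{q0, q3, q4} --1--> {q0, q3, q4}  [seen]
{q0, q3, q4} --2--> {q0, q1, q3, q4}  [seen]
{q0, q1, q3, q4} --0--> {q0, q1, q2, q4}  [seen]
{q0, q1, q3, q4} --1--> {q0, q3, q4}  [seen]
{q0, q1, q3, q4} --2--> {q0, q1, q3, q4}  [seen]
{q0, q2, q3, q4} --0--> {q0, q1, q2, q3, q4}  [new]
{q0, q2, q3, q4} --1--> {q0, q2, q3, q4}  [seen]
{q0, q2, q3, q4} --2--> {q0, q1, q3, q4}  [seen]
{q0, q1, q2} --0--> {q1, q2, q3, q4}  [seen]
{q0, q1, q2} --1--> {q0, q2, q3, q4}  [seen]
{q0, q1, q2} --2--> {q0, q1, q3, q4}  [seen]
{q1, q2, q3, q4} --0--> {q0, q1, q2, q3, q4}  [seen]
{q1, q2, q3, q4} --1--> {q0, q2, q3, q4}  [seen]
{q1, q2, q3, q4} --2--> {q0, q1, q3, q4}  [seen]
{q0, q1, q2, q3, q4} --0--> {q0, q1, q2, q3, q4}  [seen]
{q0, q1, q2, q3, q4} --1--> {q0, q2, q3, q4}  [seen]
{q0, q1, q2, q3, q4} --2--> {q0, q1, q3, q4}  [seen]
Reachable DFA states: {q0}, ∅, {q3}, {q3, q4}, {q0, q2}, {q0, q1, q3}, {q0, q1, q2, q4}, {q0, q3, q4}, {q0, q1, q3, q4}, {q0, q2, q3, q4}, {q0, q1, q2}, {q1, q2, q3, q4}, {q0, q1, q2, q3, q4}.

13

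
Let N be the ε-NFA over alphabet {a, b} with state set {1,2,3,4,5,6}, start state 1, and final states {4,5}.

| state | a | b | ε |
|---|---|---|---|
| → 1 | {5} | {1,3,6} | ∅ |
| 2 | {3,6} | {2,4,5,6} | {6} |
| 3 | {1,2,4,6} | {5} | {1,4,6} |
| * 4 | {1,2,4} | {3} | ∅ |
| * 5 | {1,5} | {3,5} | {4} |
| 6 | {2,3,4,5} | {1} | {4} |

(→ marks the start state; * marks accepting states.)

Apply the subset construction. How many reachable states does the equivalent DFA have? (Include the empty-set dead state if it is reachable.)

Start state of the DFA: {1} (ε-closure of the NFA start).
{1} --a--> {4,5}  [new]
{1} --b--> {1,3,4,6}  [new]
{4,5} --a--> {1,2,4,5,6}  [new]
{4,5} --b--> {1,3,4,5,6}  [new]
{1,3,4,6} --a--> {1,2,3,4,5,6}  [new]
{1,3,4,6} --b--> {1,3,4,5,6}  [seen]
{1,2,4,5,6} --a--> {1,2,3,4,5,6}  [seen]
{1,2,4,5,6} --b--> {1,2,3,4,5,6}  [seen]
{1,3,4,5,6} --a--> {1,2,3,4,5,6}  [seen]
{1,3,4,5,6} --b--> {1,3,4,5,6}  [seen]
{1,2,3,4,5,6} --a--> {1,2,3,4,5,6}  [seen]
{1,2,3,4,5,6} --b--> {1,2,3,4,5,6}  [seen]
Reachable DFA states: {1}, {4,5}, {1,3,4,6}, {1,2,4,5,6}, {1,3,4,5,6}, {1,2,3,4,5,6}.

6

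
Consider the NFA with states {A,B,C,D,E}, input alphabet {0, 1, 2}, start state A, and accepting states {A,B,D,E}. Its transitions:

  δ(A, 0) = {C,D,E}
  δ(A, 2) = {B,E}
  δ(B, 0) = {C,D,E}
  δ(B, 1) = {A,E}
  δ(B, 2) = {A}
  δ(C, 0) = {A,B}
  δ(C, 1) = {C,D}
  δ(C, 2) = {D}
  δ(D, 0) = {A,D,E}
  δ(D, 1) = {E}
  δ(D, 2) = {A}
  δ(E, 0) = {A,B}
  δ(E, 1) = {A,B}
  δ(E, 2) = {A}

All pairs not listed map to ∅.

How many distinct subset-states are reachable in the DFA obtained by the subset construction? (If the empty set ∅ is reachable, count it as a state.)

12

Start state of the DFA: {A}.
{A} --0--> {C,D,E}  [new]
{A} --1--> ∅  [new]
{A} --2--> {B,E}  [new]
{C,D,E} --0--> {A,B,D,E}  [new]
{C,D,E} --1--> {A,B,C,D,E}  [new]
{C,D,E} --2--> {A,D}  [new]
∅ --0--> ∅  [seen]
∅ --1--> ∅  [seen]
∅ --2--> ∅  [seen]
{B,E} --0--> {A,B,C,D,E}  [seen]
{B,E} --1--> {A,B,E}  [new]
{B,E} --2--> {A}  [seen]
{A,B,D,E} --0--> {A,B,C,D,E}  [seen]
{A,B,D,E} --1--> {A,B,E}  [seen]
{A,B,D,E} --2--> {A,B,E}  [seen]
{A,B,C,D,E} --0--> {A,B,C,D,E}  [seen]
{A,B,C,D,E} --1--> {A,B,C,D,E}  [seen]
{A,B,C,D,E} --2--> {A,B,D,E}  [seen]
{A,D} --0--> {A,C,D,E}  [new]
{A,D} --1--> {E}  [new]
{A,D} --2--> {A,B,E}  [seen]
{A,B,E} --0--> {A,B,C,D,E}  [seen]
{A,B,E} --1--> {A,B,E}  [seen]
{A,B,E} --2--> {A,B,E}  [seen]
{A,C,D,E} --0--> {A,B,C,D,E}  [seen]
{A,C,D,E} --1--> {A,B,C,D,E}  [seen]
{A,C,D,E} --2--> {A,B,D,E}  [seen]
{E} --0--> {A,B}  [new]
{E} --1--> {A,B}  [seen]
{E} --2--> {A}  [seen]
{A,B} --0--> {C,D,E}  [seen]
{A,B} --1--> {A,E}  [new]
{A,B} --2--> {A,B,E}  [seen]
{A,E} --0--> {A,B,C,D,E}  [seen]
{A,E} --1--> {A,B}  [seen]
{A,E} --2--> {A,B,E}  [seen]
Reachable DFA states: {A}, {C,D,E}, ∅, {B,E}, {A,B,D,E}, {A,B,C,D,E}, {A,D}, {A,B,E}, {A,C,D,E}, {E}, {A,B}, {A,E}.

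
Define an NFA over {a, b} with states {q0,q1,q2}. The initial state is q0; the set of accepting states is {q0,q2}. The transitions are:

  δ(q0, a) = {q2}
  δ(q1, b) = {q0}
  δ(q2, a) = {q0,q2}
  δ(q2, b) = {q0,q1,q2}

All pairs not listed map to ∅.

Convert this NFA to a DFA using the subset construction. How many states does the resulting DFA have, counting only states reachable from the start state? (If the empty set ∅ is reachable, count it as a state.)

5

Start state of the DFA: {q0}.
{q0} --a--> {q2}  [new]
{q0} --b--> ∅  [new]
{q2} --a--> {q0,q2}  [new]
{q2} --b--> {q0,q1,q2}  [new]
∅ --a--> ∅  [seen]
∅ --b--> ∅  [seen]
{q0,q2} --a--> {q0,q2}  [seen]
{q0,q2} --b--> {q0,q1,q2}  [seen]
{q0,q1,q2} --a--> {q0,q2}  [seen]
{q0,q1,q2} --b--> {q0,q1,q2}  [seen]
Reachable DFA states: {q0}, {q2}, ∅, {q0,q2}, {q0,q1,q2}.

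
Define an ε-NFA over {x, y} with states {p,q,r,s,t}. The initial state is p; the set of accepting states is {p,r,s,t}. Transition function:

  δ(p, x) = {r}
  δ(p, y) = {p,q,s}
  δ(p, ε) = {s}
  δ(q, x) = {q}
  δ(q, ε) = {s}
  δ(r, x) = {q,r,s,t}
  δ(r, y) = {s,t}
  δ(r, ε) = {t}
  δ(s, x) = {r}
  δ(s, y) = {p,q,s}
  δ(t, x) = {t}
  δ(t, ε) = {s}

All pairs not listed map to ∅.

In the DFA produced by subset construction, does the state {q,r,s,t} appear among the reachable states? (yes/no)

yes

Start state of the DFA: {p,s} (ε-closure of the NFA start).
{p,s} --x--> {r,s,t}  [new]
{p,s} --y--> {p,q,s}  [new]
{r,s,t} --x--> {q,r,s,t}  [new]
{r,s,t} --y--> {p,q,s,t}  [new]
{p,q,s} --x--> {q,r,s,t}  [seen]
{p,q,s} --y--> {p,q,s}  [seen]
{q,r,s,t} --x--> {q,r,s,t}  [seen]
{q,r,s,t} --y--> {p,q,s,t}  [seen]
{p,q,s,t} --x--> {q,r,s,t}  [seen]
{p,q,s,t} --y--> {p,q,s}  [seen]
Reachable DFA states: {p,s}, {r,s,t}, {p,q,s}, {q,r,s,t}, {p,q,s,t}.
{q,r,s,t} is among them.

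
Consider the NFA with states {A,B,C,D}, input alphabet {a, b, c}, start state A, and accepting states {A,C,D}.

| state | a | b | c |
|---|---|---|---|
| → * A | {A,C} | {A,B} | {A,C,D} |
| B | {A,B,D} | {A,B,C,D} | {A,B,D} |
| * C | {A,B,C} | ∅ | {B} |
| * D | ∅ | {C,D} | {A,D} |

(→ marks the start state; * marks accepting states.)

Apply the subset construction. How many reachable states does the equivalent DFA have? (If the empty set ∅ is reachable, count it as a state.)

6

Start state of the DFA: {A}.
{A} --a--> {A,C}  [new]
{A} --b--> {A,B}  [new]
{A} --c--> {A,C,D}  [new]
{A,C} --a--> {A,B,C}  [new]
{A,C} --b--> {A,B}  [seen]
{A,C} --c--> {A,B,C,D}  [new]
{A,B} --a--> {A,B,C,D}  [seen]
{A,B} --b--> {A,B,C,D}  [seen]
{A,B} --c--> {A,B,C,D}  [seen]
{A,C,D} --a--> {A,B,C}  [seen]
{A,C,D} --b--> {A,B,C,D}  [seen]
{A,C,D} --c--> {A,B,C,D}  [seen]
{A,B,C} --a--> {A,B,C,D}  [seen]
{A,B,C} --b--> {A,B,C,D}  [seen]
{A,B,C} --c--> {A,B,C,D}  [seen]
{A,B,C,D} --a--> {A,B,C,D}  [seen]
{A,B,C,D} --b--> {A,B,C,D}  [seen]
{A,B,C,D} --c--> {A,B,C,D}  [seen]
Reachable DFA states: {A}, {A,C}, {A,B}, {A,C,D}, {A,B,C}, {A,B,C,D}.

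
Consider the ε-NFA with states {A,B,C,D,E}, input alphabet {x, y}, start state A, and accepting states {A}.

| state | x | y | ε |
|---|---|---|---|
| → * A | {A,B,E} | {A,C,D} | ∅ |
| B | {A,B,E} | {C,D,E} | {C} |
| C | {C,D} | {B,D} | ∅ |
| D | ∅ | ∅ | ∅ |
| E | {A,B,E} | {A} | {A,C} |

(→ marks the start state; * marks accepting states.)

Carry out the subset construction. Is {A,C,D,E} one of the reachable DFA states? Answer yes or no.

Start state of the DFA: {A} (ε-closure of the NFA start).
{A} --x--> {A,B,C,E}  [new]
{A} --y--> {A,C,D}  [new]
{A,B,C,E} --x--> {A,B,C,D,E}  [new]
{A,B,C,E} --y--> {A,B,C,D,E}  [seen]
{A,C,D} --x--> {A,B,C,D,E}  [seen]
{A,C,D} --y--> {A,B,C,D}  [new]
{A,B,C,D,E} --x--> {A,B,C,D,E}  [seen]
{A,B,C,D,E} --y--> {A,B,C,D,E}  [seen]
{A,B,C,D} --x--> {A,B,C,D,E}  [seen]
{A,B,C,D} --y--> {A,B,C,D,E}  [seen]
Reachable DFA states: {A}, {A,B,C,E}, {A,C,D}, {A,B,C,D,E}, {A,B,C,D}.
{A,C,D,E} is not among them.

no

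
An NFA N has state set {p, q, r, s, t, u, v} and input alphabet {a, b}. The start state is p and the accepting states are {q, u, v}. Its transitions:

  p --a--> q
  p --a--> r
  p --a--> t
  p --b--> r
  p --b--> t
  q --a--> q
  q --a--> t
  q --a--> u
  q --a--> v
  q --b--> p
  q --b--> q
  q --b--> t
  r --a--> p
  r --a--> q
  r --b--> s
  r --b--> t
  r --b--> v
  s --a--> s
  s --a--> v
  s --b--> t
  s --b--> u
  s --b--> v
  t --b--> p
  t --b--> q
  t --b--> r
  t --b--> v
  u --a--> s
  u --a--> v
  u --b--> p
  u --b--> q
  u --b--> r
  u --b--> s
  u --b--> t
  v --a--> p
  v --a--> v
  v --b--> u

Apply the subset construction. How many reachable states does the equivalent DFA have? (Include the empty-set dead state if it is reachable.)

11

Start state of the DFA: {p}.
{p} --a--> {q, r, t}  [new]
{p} --b--> {r, t}  [new]
{q, r, t} --a--> {p, q, t, u, v}  [new]
{q, r, t} --b--> {p, q, r, s, t, v}  [new]
{r, t} --a--> {p, q}  [new]
{r, t} --b--> {p, q, r, s, t, v}  [seen]
{p, q, t, u, v} --a--> {p, q, r, s, t, u, v}  [new]
{p, q, t, u, v} --b--> {p, q, r, s, t, u, v}  [seen]
{p, q, r, s, t, v} --a--> {p, q, r, s, t, u, v}  [seen]
{p, q, r, s, t, v} --b--> {p, q, r, s, t, u, v}  [seen]
{p, q} --a--> {q, r, t, u, v}  [new]
{p, q} --b--> {p, q, r, t}  [new]
{p, q, r, s, t, u, v} --a--> {p, q, r, s, t, u, v}  [seen]
{p, q, r, s, t, u, v} --b--> {p, q, r, s, t, u, v}  [seen]
{q, r, t, u, v} --a--> {p, q, s, t, u, v}  [new]
{q, r, t, u, v} --b--> {p, q, r, s, t, u, v}  [seen]
{p, q, r, t} --a--> {p, q, r, t, u, v}  [new]
{p, q, r, t} --b--> {p, q, r, s, t, v}  [seen]
{p, q, s, t, u, v} --a--> {p, q, r, s, t, u, v}  [seen]
{p, q, s, t, u, v} --b--> {p, q, r, s, t, u, v}  [seen]
{p, q, r, t, u, v} --a--> {p, q, r, s, t, u, v}  [seen]
{p, q, r, t, u, v} --b--> {p, q, r, s, t, u, v}  [seen]
Reachable DFA states: {p}, {q, r, t}, {r, t}, {p, q, t, u, v}, {p, q, r, s, t, v}, {p, q}, {p, q, r, s, t, u, v}, {q, r, t, u, v}, {p, q, r, t}, {p, q, s, t, u, v}, {p, q, r, t, u, v}.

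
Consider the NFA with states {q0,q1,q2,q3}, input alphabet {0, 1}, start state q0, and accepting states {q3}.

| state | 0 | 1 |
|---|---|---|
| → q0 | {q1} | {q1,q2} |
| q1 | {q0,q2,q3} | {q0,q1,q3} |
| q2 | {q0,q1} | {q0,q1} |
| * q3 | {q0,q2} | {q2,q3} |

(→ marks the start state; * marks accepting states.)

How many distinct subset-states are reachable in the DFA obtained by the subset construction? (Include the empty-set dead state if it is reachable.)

7

Start state of the DFA: {q0}.
{q0} --0--> {q1}  [new]
{q0} --1--> {q1,q2}  [new]
{q1} --0--> {q0,q2,q3}  [new]
{q1} --1--> {q0,q1,q3}  [new]
{q1,q2} --0--> {q0,q1,q2,q3}  [new]
{q1,q2} --1--> {q0,q1,q3}  [seen]
{q0,q2,q3} --0--> {q0,q1,q2}  [new]
{q0,q2,q3} --1--> {q0,q1,q2,q3}  [seen]
{q0,q1,q3} --0--> {q0,q1,q2,q3}  [seen]
{q0,q1,q3} --1--> {q0,q1,q2,q3}  [seen]
{q0,q1,q2,q3} --0--> {q0,q1,q2,q3}  [seen]
{q0,q1,q2,q3} --1--> {q0,q1,q2,q3}  [seen]
{q0,q1,q2} --0--> {q0,q1,q2,q3}  [seen]
{q0,q1,q2} --1--> {q0,q1,q2,q3}  [seen]
Reachable DFA states: {q0}, {q1}, {q1,q2}, {q0,q2,q3}, {q0,q1,q3}, {q0,q1,q2,q3}, {q0,q1,q2}.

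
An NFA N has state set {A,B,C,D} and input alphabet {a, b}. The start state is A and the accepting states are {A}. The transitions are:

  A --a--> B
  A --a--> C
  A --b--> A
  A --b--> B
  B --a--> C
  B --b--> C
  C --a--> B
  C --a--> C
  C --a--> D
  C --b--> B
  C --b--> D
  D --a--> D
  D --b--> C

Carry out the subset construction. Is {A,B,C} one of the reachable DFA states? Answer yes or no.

yes

Start state of the DFA: {A}.
{A} --a--> {B,C}  [new]
{A} --b--> {A,B}  [new]
{B,C} --a--> {B,C,D}  [new]
{B,C} --b--> {B,C,D}  [seen]
{A,B} --a--> {B,C}  [seen]
{A,B} --b--> {A,B,C}  [new]
{B,C,D} --a--> {B,C,D}  [seen]
{B,C,D} --b--> {B,C,D}  [seen]
{A,B,C} --a--> {B,C,D}  [seen]
{A,B,C} --b--> {A,B,C,D}  [new]
{A,B,C,D} --a--> {B,C,D}  [seen]
{A,B,C,D} --b--> {A,B,C,D}  [seen]
Reachable DFA states: {A}, {B,C}, {A,B}, {B,C,D}, {A,B,C}, {A,B,C,D}.
{A,B,C} is among them.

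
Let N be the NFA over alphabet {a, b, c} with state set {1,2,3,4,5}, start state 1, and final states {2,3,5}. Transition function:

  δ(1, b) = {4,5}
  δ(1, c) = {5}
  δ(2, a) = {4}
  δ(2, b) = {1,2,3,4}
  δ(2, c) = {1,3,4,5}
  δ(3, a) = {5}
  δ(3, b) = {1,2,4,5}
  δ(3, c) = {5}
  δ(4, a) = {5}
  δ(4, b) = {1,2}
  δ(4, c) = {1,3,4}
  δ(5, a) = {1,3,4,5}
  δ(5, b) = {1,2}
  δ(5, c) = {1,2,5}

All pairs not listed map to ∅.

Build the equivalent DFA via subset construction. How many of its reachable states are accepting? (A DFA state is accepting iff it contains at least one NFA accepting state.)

8

Start state of the DFA: {1}.
{1} --a--> ∅  [new]
{1} --b--> {4,5}  [new]
{1} --c--> {5}  [new]
∅ --a--> ∅  [seen]
∅ --b--> ∅  [seen]
∅ --c--> ∅  [seen]
{4,5} --a--> {1,3,4,5}  [new]
{4,5} --b--> {1,2}  [new]
{4,5} --c--> {1,2,3,4,5}  [new]
{5} --a--> {1,3,4,5}  [seen]
{5} --b--> {1,2}  [seen]
{5} --c--> {1,2,5}  [new]
{1,3,4,5} --a--> {1,3,4,5}  [seen]
{1,3,4,5} --b--> {1,2,4,5}  [new]
{1,3,4,5} --c--> {1,2,3,4,5}  [seen]
{1,2} --a--> {4}  [new]
{1,2} --b--> {1,2,3,4,5}  [seen]
{1,2} --c--> {1,3,4,5}  [seen]
{1,2,3,4,5} --a--> {1,3,4,5}  [seen]
{1,2,3,4,5} --b--> {1,2,3,4,5}  [seen]
{1,2,3,4,5} --c--> {1,2,3,4,5}  [seen]
{1,2,5} --a--> {1,3,4,5}  [seen]
{1,2,5} --b--> {1,2,3,4,5}  [seen]
{1,2,5} --c--> {1,2,3,4,5}  [seen]
{1,2,4,5} --a--> {1,3,4,5}  [seen]
{1,2,4,5} --b--> {1,2,3,4,5}  [seen]
{1,2,4,5} --c--> {1,2,3,4,5}  [seen]
{4} --a--> {5}  [seen]
{4} --b--> {1,2}  [seen]
{4} --c--> {1,3,4}  [new]
{1,3,4} --a--> {5}  [seen]
{1,3,4} --b--> {1,2,4,5}  [seen]
{1,3,4} --c--> {1,3,4,5}  [seen]
Reachable DFA states: {1}, ∅, {4,5}, {5}, {1,3,4,5}, {1,2}, {1,2,3,4,5}, {1,2,5}, {1,2,4,5}, {4}, {1,3,4}.
Accepting DFA states (contain an NFA accepting state): {4,5}, {5}, {1,3,4,5}, {1,2}, {1,2,3,4,5}, {1,2,5}, {1,2,4,5}, {1,3,4}.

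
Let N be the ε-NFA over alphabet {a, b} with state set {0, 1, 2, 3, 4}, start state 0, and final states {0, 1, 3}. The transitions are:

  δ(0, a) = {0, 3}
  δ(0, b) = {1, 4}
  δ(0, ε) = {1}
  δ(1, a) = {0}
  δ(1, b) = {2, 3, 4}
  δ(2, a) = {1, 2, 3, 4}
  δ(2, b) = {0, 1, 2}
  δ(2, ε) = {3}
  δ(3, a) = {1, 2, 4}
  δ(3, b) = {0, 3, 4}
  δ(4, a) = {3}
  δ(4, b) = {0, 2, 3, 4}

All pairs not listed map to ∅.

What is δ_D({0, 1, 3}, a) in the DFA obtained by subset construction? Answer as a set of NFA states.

δ(0,a) = {0, 3}; δ(1,a) = {0}; δ(3,a) = {1, 2, 4}.
Union: {0, 1, 2, 3, 4}.

{0, 1, 2, 3, 4}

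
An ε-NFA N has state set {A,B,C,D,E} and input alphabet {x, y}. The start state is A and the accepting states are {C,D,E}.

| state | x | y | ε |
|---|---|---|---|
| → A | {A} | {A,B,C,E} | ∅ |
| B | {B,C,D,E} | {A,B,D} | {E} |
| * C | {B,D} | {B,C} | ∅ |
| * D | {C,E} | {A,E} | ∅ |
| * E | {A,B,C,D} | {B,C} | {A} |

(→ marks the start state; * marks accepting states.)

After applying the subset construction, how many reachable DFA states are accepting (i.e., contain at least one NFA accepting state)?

Start state of the DFA: {A} (ε-closure of the NFA start).
{A} --x--> {A}  [seen]
{A} --y--> {A,B,C,E}  [new]
{A,B,C,E} --x--> {A,B,C,D,E}  [new]
{A,B,C,E} --y--> {A,B,C,D,E}  [seen]
{A,B,C,D,E} --x--> {A,B,C,D,E}  [seen]
{A,B,C,D,E} --y--> {A,B,C,D,E}  [seen]
Reachable DFA states: {A}, {A,B,C,E}, {A,B,C,D,E}.
Accepting DFA states (contain an NFA accepting state): {A,B,C,E}, {A,B,C,D,E}.

2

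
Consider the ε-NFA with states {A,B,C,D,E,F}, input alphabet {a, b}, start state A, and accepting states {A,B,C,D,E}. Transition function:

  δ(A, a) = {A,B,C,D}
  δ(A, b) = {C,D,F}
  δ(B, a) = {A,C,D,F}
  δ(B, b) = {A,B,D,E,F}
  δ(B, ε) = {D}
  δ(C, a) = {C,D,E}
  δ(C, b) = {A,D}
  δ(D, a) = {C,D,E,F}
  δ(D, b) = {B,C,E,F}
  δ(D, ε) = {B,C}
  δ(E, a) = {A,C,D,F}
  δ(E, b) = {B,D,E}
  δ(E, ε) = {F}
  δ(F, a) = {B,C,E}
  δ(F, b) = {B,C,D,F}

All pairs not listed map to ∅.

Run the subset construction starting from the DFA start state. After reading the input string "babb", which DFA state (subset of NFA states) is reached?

{A,B,C,D,E,F}

Start: {A}.
δ(A,b) = {C,D,F}.
Union: {C,D,F}.
ε-closure gives {B,C,D,F}.
After b: {B,C,D,F}.
δ(B,a) = {A,C,D,F}; δ(C,a) = {C,D,E}; δ(D,a) = {C,D,E,F}; δ(F,a) = {B,C,E}.
Union: {A,B,C,D,E,F}.
After a: {A,B,C,D,E,F}.
δ(A,b) = {C,D,F}; δ(B,b) = {A,B,D,E,F}; δ(C,b) = {A,D}; δ(D,b) = {B,C,E,F}; δ(E,b) = {B,D,E}; δ(F,b) = {B,C,D,F}.
Union: {A,B,C,D,E,F}.
After b: {A,B,C,D,E,F}.
δ(A,b) = {C,D,F}; δ(B,b) = {A,B,D,E,F}; δ(C,b) = {A,D}; δ(D,b) = {B,C,E,F}; δ(E,b) = {B,D,E}; δ(F,b) = {B,C,D,F}.
Union: {A,B,C,D,E,F}.
After b: {A,B,C,D,E,F}.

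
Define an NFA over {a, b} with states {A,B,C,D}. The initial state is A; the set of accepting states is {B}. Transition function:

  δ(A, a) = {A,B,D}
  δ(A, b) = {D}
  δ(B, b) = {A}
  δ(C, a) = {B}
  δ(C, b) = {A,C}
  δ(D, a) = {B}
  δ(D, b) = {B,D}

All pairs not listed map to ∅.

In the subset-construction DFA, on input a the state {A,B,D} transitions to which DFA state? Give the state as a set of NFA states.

δ(A,a) = {A,B,D}; δ(B,a) = ∅; δ(D,a) = {B}.
Union: {A,B,D}.

{A,B,D}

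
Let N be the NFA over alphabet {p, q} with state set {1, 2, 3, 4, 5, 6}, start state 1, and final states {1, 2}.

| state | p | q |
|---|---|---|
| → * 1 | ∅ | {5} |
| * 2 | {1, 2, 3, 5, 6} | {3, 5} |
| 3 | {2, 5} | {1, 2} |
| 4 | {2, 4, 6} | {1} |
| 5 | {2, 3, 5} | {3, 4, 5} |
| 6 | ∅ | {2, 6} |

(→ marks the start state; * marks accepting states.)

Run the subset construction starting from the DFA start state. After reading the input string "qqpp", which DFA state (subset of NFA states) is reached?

Start: {1}.
δ(1,q) = {5}.
Union: {5}.
After q: {5}.
δ(5,q) = {3, 4, 5}.
Union: {3, 4, 5}.
After q: {3, 4, 5}.
δ(3,p) = {2, 5}; δ(4,p) = {2, 4, 6}; δ(5,p) = {2, 3, 5}.
Union: {2, 3, 4, 5, 6}.
After p: {2, 3, 4, 5, 6}.
δ(2,p) = {1, 2, 3, 5, 6}; δ(3,p) = {2, 5}; δ(4,p) = {2, 4, 6}; δ(5,p) = {2, 3, 5}; δ(6,p) = ∅.
Union: {1, 2, 3, 4, 5, 6}.
After p: {1, 2, 3, 4, 5, 6}.

{1, 2, 3, 4, 5, 6}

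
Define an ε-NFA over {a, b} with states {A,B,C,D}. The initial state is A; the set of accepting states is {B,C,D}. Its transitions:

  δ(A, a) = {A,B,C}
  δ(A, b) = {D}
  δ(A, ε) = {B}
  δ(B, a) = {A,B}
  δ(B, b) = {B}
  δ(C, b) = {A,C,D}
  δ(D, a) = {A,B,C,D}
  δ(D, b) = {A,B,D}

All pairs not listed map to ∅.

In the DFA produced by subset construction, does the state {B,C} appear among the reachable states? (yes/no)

Start state of the DFA: {A,B} (ε-closure of the NFA start).
{A,B} --a--> {A,B,C}  [new]
{A,B} --b--> {B,D}  [new]
{A,B,C} --a--> {A,B,C}  [seen]
{A,B,C} --b--> {A,B,C,D}  [new]
{B,D} --a--> {A,B,C,D}  [seen]
{B,D} --b--> {A,B,D}  [new]
{A,B,C,D} --a--> {A,B,C,D}  [seen]
{A,B,C,D} --b--> {A,B,C,D}  [seen]
{A,B,D} --a--> {A,B,C,D}  [seen]
{A,B,D} --b--> {A,B,D}  [seen]
Reachable DFA states: {A,B}, {A,B,C}, {B,D}, {A,B,C,D}, {A,B,D}.
{B,C} is not among them.

no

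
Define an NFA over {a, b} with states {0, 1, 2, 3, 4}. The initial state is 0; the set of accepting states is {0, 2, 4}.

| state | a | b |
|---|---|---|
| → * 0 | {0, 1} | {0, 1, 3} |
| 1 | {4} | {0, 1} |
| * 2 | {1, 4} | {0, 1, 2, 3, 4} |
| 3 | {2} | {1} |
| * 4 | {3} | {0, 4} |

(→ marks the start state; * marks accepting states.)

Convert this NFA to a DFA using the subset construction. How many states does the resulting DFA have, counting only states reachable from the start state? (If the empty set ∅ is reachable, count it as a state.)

Start state of the DFA: {0}.
{0} --a--> {0, 1}  [new]
{0} --b--> {0, 1, 3}  [new]
{0, 1} --a--> {0, 1, 4}  [new]
{0, 1} --b--> {0, 1, 3}  [seen]
{0, 1, 3} --a--> {0, 1, 2, 4}  [new]
{0, 1, 3} --b--> {0, 1, 3}  [seen]
{0, 1, 4} --a--> {0, 1, 3, 4}  [new]
{0, 1, 4} --b--> {0, 1, 3, 4}  [seen]
{0, 1, 2, 4} --a--> {0, 1, 3, 4}  [seen]
{0, 1, 2, 4} --b--> {0, 1, 2, 3, 4}  [new]
{0, 1, 3, 4} --a--> {0, 1, 2, 3, 4}  [seen]
{0, 1, 3, 4} --b--> {0, 1, 3, 4}  [seen]
{0, 1, 2, 3, 4} --a--> {0, 1, 2, 3, 4}  [seen]
{0, 1, 2, 3, 4} --b--> {0, 1, 2, 3, 4}  [seen]
Reachable DFA states: {0}, {0, 1}, {0, 1, 3}, {0, 1, 4}, {0, 1, 2, 4}, {0, 1, 3, 4}, {0, 1, 2, 3, 4}.

7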